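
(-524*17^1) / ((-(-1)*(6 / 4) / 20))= -356320 / 3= -118773.33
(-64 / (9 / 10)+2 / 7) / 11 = -4462 / 693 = -6.44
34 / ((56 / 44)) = 187 / 7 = 26.71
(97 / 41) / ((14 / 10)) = 1.69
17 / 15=1.13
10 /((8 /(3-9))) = -15 /2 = -7.50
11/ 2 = 5.50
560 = 560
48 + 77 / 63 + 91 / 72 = 3635 / 72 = 50.49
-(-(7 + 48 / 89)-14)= 21.54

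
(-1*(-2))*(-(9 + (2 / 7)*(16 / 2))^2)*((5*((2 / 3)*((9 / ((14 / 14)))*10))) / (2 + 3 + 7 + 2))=-1872300 / 343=-5458.60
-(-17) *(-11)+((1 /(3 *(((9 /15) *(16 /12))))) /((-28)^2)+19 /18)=-5248081 /28224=-185.94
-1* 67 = -67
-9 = -9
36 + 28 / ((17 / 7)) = 47.53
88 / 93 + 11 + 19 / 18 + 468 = 268399 / 558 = 481.00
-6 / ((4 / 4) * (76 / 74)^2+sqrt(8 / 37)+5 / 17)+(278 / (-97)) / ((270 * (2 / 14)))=-58248935460479 / 11371838286735+175664604 * sqrt(74) / 868410713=-3.38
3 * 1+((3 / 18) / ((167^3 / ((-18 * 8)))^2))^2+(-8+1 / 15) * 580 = -6491115825007704243586575669187 / 1411623593695042604621952483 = -4598.33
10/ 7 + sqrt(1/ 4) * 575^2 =2314395/ 14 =165313.93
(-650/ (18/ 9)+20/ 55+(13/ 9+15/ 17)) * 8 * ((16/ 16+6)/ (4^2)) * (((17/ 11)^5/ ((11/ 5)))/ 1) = -1585700056045/ 350769078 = -4520.64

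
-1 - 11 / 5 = -16 / 5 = -3.20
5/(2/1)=5/2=2.50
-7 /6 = -1.17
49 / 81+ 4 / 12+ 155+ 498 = 52969 / 81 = 653.94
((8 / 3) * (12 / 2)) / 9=16 / 9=1.78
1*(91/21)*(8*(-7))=-242.67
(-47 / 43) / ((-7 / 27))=1269 / 301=4.22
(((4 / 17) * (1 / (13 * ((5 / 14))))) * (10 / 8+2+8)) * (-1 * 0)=0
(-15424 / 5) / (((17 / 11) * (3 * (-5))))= 169664 / 1275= 133.07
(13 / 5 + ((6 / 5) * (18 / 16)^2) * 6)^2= 877969 / 6400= 137.18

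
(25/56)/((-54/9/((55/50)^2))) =-121/1344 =-0.09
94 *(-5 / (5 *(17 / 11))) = -1034 / 17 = -60.82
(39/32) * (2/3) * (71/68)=923/1088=0.85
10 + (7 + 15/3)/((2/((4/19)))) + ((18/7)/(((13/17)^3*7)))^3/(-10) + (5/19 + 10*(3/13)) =1633075560209922177/118522830939737315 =13.78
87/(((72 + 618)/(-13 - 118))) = -3799/230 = -16.52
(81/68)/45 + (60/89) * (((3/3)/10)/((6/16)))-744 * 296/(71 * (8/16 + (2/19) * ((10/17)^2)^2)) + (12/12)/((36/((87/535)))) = -6050.76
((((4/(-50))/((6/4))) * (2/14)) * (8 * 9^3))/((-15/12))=31104/875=35.55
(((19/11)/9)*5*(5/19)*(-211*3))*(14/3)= -745.96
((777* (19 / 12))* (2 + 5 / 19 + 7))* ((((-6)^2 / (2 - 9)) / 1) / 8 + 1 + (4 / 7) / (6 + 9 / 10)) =5013.77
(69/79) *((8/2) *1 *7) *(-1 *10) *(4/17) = -57.54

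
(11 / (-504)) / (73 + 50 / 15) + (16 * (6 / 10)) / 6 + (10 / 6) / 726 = 111863023 / 69826680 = 1.60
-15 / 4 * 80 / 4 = -75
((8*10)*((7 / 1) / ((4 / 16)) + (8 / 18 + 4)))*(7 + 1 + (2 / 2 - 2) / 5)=60736 / 3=20245.33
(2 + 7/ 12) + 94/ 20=437/ 60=7.28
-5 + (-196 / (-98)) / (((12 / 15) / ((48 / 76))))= -65 / 19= -3.42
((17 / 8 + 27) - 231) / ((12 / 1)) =-1615 / 96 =-16.82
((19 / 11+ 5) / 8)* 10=185 / 22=8.41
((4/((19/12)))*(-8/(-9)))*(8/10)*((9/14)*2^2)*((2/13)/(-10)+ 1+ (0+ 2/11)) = 5.39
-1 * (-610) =610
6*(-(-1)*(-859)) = -5154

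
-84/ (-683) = 0.12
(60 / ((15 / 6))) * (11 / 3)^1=88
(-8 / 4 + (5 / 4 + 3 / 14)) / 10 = -0.05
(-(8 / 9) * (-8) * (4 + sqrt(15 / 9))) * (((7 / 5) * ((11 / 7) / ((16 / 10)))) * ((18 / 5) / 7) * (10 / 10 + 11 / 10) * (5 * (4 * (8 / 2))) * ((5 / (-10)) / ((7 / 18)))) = -5746.93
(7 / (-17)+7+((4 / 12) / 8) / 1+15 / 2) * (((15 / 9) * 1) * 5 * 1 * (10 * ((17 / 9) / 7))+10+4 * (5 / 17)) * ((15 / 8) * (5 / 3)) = 243571250 / 163863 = 1486.43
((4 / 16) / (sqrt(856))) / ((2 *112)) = sqrt(214) / 383488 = 0.00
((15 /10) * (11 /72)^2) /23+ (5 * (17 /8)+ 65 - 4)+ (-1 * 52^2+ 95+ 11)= -200816375 /79488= -2526.37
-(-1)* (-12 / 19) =-0.63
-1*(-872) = 872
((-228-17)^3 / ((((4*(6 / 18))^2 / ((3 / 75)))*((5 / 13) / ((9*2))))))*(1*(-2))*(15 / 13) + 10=142943575 / 4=35735893.75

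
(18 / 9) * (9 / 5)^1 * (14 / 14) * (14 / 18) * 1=14 / 5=2.80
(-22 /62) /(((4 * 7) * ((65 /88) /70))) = -484 /403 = -1.20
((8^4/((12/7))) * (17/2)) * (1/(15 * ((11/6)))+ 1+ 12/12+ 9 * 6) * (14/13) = 2628921344/2145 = 1225604.36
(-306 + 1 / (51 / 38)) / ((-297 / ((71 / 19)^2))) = 78478288 / 5468067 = 14.35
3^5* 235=57105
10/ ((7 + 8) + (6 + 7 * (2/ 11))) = 22/ 49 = 0.45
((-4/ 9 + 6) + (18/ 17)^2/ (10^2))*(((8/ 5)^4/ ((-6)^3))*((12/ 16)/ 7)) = -46333312/ 2560359375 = -0.02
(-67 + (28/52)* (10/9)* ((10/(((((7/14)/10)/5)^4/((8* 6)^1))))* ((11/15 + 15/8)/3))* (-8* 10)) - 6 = -701120000025623/351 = -1997492877565.88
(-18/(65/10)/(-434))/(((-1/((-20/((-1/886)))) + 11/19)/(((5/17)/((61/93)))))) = 30301200/6130740889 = 0.00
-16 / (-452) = 4 / 113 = 0.04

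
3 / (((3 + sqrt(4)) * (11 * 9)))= 1 / 165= 0.01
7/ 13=0.54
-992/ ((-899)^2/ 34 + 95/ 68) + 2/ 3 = 3030626/ 4849491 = 0.62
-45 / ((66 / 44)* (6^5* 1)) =-5 / 1296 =-0.00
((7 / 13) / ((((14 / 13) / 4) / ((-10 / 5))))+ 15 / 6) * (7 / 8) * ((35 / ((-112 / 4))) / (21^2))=5 / 1344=0.00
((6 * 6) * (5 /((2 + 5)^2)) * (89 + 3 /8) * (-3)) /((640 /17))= -328185 /12544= -26.16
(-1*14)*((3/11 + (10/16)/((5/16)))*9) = -3150/11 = -286.36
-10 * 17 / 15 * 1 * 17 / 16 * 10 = -1445 / 12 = -120.42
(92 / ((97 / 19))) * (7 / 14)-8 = 98 / 97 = 1.01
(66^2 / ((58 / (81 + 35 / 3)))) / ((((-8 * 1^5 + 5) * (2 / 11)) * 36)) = -185009 / 522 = -354.42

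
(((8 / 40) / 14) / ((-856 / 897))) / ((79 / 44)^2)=-108537 / 23372545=-0.00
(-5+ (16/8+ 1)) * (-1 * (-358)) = -716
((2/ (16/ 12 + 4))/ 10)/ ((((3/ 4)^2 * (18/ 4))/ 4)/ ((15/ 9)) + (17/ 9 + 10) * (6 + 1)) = 0.00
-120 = -120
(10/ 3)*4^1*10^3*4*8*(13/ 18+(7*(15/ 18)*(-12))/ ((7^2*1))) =-56960000/ 189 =-301375.66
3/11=0.27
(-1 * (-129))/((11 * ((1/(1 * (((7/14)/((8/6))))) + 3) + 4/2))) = 387/253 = 1.53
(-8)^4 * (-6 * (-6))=147456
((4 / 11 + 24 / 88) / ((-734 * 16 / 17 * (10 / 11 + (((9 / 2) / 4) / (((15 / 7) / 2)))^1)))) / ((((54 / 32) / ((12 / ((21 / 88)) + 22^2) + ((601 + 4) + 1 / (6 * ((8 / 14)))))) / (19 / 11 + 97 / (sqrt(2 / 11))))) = -1578497005 * sqrt(22) / 102498696 - 309190135 / 563742828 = -72.78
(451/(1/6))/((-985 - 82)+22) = -246/95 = -2.59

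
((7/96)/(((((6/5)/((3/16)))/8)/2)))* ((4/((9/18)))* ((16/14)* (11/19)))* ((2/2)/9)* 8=0.86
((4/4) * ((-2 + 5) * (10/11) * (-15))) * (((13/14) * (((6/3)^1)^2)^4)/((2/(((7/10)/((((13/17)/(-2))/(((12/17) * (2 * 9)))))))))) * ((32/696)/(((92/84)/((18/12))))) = 52254720/7337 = 7122.08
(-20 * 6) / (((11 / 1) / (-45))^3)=10935000 / 1331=8215.63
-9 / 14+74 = 1027 / 14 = 73.36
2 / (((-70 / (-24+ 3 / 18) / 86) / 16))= 98384 / 105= 936.99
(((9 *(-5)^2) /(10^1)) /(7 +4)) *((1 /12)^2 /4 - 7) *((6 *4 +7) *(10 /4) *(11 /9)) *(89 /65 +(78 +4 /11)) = -11873169415 /109824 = -108110.88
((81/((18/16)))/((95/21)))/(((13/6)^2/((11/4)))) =9.32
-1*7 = -7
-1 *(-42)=42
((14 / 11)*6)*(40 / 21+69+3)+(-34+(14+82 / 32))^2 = 2445499 / 2816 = 868.43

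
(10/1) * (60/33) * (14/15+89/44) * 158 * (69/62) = 35449670/3751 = 9450.73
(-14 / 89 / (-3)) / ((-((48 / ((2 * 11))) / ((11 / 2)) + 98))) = -847 / 1589451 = -0.00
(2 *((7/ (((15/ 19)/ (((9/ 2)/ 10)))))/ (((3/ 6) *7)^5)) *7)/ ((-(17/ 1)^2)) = -912/ 2478175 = -0.00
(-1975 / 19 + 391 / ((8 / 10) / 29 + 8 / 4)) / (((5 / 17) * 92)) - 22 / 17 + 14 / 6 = 4.32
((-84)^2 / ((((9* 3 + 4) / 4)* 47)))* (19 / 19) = 28224 / 1457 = 19.37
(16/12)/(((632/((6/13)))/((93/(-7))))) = -93/7189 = -0.01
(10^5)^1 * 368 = 36800000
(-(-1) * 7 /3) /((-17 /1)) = -7 /51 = -0.14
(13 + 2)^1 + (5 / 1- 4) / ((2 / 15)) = 45 / 2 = 22.50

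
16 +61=77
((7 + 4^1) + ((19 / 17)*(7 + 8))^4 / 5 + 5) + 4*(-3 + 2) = 1320502377 / 83521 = 15810.42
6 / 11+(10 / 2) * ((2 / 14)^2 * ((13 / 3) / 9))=8653 / 14553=0.59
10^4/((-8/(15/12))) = -1562.50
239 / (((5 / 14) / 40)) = 26768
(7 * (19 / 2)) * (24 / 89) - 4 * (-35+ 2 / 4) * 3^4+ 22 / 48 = 23915491 / 2136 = 11196.39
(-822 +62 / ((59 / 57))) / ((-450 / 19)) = 47462 / 1475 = 32.18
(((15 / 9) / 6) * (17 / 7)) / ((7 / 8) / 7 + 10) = 340 / 5103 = 0.07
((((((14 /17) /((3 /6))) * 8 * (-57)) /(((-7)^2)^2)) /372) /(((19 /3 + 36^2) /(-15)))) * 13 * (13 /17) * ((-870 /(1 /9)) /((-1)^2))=-9051166800 /12005964859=-0.75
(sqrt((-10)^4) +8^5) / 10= 16434 / 5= 3286.80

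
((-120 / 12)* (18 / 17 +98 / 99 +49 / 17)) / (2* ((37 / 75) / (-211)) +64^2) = -218886125 / 18181764843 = -0.01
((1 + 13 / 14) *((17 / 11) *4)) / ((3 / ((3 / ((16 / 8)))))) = 459 / 77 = 5.96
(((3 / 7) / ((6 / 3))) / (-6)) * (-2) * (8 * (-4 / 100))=-4 / 175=-0.02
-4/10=-2/5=-0.40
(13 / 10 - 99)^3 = -932574.83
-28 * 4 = -112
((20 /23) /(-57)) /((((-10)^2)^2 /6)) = -1 /109250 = -0.00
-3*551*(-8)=13224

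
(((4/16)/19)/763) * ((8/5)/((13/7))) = 2/134615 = 0.00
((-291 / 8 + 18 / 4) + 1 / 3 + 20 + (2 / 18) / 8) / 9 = -1.28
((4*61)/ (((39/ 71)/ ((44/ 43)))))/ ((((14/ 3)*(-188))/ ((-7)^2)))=-666974/ 26273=-25.39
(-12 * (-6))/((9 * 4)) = 2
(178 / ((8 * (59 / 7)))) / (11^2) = 623 / 28556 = 0.02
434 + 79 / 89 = 38705 / 89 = 434.89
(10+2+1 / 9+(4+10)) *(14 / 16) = 1645 / 72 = 22.85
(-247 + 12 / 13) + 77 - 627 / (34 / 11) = -164393 / 442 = -371.93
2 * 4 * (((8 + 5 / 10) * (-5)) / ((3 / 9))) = -1020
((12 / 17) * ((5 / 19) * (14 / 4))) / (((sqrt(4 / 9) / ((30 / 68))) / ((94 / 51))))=74025 / 93347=0.79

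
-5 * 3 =-15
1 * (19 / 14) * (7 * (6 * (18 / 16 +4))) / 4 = 2337 / 32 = 73.03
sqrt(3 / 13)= sqrt(39) / 13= 0.48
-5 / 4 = -1.25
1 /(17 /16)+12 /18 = 82 /51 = 1.61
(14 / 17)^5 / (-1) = -537824 / 1419857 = -0.38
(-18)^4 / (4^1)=26244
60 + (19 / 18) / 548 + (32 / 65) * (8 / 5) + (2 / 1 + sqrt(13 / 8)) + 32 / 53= sqrt(26) / 4 + 10771006427 / 169907400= 64.67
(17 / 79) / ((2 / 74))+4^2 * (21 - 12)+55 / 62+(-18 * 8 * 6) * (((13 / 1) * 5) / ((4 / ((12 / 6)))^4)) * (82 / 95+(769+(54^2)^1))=-1203964203727 / 93062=-12937226.84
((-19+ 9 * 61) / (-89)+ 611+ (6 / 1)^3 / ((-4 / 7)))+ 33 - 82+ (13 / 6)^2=585497 / 3204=182.74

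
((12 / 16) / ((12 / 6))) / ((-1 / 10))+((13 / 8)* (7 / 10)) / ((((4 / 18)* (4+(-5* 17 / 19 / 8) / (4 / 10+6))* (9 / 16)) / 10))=1485031 / 76124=19.51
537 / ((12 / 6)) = 537 / 2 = 268.50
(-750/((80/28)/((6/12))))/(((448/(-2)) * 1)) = 75/128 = 0.59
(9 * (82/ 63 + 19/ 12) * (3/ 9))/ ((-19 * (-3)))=727/ 4788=0.15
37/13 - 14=-145/13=-11.15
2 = 2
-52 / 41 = -1.27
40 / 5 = 8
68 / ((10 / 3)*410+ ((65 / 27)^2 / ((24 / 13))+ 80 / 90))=1189728 / 23981677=0.05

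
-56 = -56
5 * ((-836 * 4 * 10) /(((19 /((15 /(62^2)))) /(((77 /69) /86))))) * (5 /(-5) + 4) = -1270500 /950429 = -1.34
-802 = -802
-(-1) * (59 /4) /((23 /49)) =2891 /92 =31.42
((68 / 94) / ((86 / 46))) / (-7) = -782 / 14147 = -0.06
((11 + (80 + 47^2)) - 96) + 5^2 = 2229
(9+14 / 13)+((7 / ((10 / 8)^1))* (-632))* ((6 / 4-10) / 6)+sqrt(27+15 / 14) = sqrt(5502) / 14+979669 / 195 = 5029.24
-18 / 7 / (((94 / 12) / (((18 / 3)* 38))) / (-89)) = 2191536 / 329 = 6661.20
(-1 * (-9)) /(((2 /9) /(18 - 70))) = -2106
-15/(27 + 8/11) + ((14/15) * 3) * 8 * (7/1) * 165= 1578159/61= 25871.46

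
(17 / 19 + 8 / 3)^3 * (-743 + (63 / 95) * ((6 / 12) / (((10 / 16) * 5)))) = -14759733532271 / 439833375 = -33557.56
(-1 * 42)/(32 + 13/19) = -266/207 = -1.29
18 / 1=18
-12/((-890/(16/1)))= 96/445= 0.22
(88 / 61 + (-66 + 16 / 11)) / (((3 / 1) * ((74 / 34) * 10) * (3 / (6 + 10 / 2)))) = -119969 / 33855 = -3.54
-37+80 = 43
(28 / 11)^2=784 / 121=6.48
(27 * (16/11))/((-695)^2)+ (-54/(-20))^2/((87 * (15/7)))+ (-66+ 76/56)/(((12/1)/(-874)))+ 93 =77678144170313/16178922375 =4801.19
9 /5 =1.80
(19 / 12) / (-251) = -19 / 3012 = -0.01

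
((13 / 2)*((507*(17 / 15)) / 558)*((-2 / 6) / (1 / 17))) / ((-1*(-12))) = -634933 / 200880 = -3.16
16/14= 8/7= 1.14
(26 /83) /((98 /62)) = 806 /4067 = 0.20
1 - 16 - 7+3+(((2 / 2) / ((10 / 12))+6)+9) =-14 / 5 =-2.80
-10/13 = -0.77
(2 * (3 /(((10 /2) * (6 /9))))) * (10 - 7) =27 /5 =5.40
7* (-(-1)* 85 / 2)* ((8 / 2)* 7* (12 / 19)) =99960 / 19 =5261.05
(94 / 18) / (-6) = -0.87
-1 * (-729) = 729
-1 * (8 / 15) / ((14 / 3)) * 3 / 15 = -4 / 175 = -0.02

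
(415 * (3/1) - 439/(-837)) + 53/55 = 57382081/46035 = 1246.49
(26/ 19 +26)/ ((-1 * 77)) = -0.36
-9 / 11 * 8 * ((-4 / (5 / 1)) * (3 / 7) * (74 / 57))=21312 / 7315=2.91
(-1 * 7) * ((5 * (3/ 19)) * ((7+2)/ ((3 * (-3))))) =105/ 19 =5.53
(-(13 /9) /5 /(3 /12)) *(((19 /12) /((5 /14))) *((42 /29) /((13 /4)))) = -14896 /6525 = -2.28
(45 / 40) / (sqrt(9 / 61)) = 3 * sqrt(61) / 8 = 2.93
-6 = -6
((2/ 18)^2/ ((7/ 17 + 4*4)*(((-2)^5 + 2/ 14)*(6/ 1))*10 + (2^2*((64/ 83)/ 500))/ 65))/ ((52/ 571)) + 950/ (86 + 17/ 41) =10589923533002017525/ 963289186814233296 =10.99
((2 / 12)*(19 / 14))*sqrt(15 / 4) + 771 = 19*sqrt(15) / 168 + 771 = 771.44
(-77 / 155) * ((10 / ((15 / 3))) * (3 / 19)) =-462 / 2945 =-0.16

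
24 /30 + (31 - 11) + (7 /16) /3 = 5027 /240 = 20.95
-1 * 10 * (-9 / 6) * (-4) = -60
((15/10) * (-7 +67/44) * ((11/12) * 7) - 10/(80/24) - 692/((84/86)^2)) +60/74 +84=-363544123/522144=-696.25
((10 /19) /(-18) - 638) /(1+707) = -109103 /121068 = -0.90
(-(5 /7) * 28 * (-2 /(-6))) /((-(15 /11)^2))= 484 /135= 3.59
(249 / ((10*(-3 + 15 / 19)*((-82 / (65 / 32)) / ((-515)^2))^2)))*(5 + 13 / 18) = -9655050355122371875 / 3470229504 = -2782251244.19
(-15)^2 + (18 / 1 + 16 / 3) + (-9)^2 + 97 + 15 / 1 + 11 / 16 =21217 / 48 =442.02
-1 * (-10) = 10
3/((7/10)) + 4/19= 598/133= 4.50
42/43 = 0.98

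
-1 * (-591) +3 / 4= 2367 / 4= 591.75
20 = 20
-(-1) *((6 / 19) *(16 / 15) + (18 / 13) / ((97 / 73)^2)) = 13026734 / 11620115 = 1.12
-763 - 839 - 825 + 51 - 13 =-2389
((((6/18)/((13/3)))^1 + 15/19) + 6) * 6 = 10176/247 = 41.20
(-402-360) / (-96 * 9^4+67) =762 / 629789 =0.00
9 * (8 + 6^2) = 396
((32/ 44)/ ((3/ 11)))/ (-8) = -1/ 3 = -0.33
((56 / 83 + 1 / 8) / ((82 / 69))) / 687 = 12213 / 12468592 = 0.00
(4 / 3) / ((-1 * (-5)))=4 / 15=0.27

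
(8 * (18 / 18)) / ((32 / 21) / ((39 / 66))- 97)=-2184 / 25777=-0.08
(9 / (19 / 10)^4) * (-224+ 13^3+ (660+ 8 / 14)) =1659150000 / 912247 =1818.75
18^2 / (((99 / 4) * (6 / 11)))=24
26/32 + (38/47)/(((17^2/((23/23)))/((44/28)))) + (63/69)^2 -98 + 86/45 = -3420032816591/36214451280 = -94.44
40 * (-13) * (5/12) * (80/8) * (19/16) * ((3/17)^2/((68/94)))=-4353375/39304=-110.76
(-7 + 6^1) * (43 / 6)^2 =-51.36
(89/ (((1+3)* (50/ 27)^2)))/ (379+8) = 7209/ 430000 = 0.02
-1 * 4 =-4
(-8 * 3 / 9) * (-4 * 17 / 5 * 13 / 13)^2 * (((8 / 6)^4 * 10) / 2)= -9469952 / 1215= -7794.20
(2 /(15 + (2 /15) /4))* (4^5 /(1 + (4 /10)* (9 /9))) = 307200 /3157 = 97.31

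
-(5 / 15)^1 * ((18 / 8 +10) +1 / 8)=-33 / 8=-4.12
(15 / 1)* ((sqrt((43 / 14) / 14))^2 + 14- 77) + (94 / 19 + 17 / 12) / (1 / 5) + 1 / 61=-155017727 / 170373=-909.87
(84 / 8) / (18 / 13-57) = -91 / 482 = -0.19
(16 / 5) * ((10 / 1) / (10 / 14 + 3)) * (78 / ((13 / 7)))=4704 / 13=361.85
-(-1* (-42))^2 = -1764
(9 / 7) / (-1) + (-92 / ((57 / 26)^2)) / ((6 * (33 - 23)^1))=-547451 / 341145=-1.60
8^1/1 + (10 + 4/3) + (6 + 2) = 82/3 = 27.33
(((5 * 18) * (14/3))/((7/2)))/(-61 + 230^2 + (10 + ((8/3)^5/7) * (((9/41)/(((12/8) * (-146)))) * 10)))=203643720/89686063639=0.00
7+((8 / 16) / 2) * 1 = 29 / 4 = 7.25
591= 591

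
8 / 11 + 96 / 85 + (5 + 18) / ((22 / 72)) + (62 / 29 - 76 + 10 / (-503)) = 4026512 / 1239895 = 3.25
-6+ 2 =-4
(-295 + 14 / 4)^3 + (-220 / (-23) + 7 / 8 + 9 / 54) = -3418177237 / 138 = -24769400.27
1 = 1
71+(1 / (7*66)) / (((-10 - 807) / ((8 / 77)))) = 1031770505 / 14531979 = 71.00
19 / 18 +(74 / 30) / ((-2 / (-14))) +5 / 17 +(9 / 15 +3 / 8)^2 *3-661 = -156557381 / 244800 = -639.53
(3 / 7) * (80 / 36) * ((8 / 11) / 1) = 160 / 231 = 0.69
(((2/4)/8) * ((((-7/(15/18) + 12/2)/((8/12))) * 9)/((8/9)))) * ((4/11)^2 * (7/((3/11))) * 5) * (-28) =11907/11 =1082.45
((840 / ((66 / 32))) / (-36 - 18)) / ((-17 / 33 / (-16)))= -35840 / 153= -234.25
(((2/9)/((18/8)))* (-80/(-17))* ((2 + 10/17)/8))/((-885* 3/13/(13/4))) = -29744/12430179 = -0.00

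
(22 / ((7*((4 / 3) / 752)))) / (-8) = -1551 / 7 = -221.57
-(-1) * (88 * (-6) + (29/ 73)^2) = -2812871/ 5329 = -527.84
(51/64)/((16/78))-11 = -3643/512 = -7.12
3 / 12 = 1 / 4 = 0.25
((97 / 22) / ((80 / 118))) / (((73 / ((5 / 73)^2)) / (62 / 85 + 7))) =51507 / 15944368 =0.00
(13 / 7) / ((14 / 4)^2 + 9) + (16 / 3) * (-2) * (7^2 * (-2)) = 1866076 / 1785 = 1045.42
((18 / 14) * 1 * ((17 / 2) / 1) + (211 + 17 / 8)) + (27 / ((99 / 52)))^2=2881003 / 6776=425.18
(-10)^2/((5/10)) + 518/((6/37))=10183/3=3394.33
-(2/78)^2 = -1/1521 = -0.00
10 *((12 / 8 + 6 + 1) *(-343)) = -29155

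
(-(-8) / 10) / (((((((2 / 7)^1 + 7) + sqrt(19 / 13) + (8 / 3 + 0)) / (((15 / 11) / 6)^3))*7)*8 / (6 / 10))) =585 / 57007456 - 945*sqrt(247) / 11914558304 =0.00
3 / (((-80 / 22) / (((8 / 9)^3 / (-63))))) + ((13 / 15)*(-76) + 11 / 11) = -992903 / 15309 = -64.86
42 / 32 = 21 / 16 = 1.31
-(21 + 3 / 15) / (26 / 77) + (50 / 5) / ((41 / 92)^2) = -1358561 / 109265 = -12.43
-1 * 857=-857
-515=-515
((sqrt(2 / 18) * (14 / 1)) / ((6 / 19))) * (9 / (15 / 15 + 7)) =133 / 8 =16.62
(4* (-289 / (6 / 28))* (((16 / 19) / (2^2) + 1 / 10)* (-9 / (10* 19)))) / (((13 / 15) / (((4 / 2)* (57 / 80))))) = 3222639 / 24700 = 130.47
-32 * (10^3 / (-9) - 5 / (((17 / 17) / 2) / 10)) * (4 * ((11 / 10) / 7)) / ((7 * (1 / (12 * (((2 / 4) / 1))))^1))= 535040 / 147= 3639.73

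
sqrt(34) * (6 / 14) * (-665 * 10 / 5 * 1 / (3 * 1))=-190 * sqrt(34)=-1107.88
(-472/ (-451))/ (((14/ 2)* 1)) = 472/ 3157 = 0.15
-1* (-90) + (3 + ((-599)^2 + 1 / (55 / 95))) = 3947853 / 11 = 358895.73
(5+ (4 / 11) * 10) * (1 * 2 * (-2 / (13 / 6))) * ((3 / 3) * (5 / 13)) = -11400 / 1859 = -6.13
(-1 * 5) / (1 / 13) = -65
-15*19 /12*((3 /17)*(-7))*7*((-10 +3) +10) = 41895 /68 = 616.10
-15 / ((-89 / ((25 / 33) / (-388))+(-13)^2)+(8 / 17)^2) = -108375 / 330554309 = -0.00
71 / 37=1.92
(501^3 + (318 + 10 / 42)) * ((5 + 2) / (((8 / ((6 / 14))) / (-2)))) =-660197051 / 7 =-94313864.43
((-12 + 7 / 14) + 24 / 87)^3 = -275894451 / 195112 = -1414.03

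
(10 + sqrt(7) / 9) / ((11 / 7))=7 * sqrt(7) / 99 + 70 / 11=6.55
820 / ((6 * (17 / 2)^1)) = 820 / 51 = 16.08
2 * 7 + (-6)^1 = 8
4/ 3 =1.33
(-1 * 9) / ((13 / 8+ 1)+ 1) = -2.48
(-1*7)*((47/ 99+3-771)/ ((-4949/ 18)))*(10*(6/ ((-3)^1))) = 434200/ 1111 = 390.82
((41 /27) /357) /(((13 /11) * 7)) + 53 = 46489348 /877149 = 53.00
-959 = -959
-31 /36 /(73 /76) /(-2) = 589 /1314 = 0.45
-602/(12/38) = -5719/3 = -1906.33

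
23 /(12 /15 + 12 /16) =460 /31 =14.84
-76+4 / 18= -682 / 9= -75.78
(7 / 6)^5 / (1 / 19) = 319333 / 7776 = 41.07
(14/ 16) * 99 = 693/ 8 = 86.62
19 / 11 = 1.73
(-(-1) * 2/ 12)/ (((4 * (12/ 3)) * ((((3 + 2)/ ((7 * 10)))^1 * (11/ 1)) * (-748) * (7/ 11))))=-1/ 35904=-0.00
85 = 85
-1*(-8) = 8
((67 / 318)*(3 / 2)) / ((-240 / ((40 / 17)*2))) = -67 / 10812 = -0.01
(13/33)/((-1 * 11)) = -13/363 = -0.04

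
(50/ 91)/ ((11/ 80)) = 4000/ 1001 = 4.00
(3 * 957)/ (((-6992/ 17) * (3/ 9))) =-146421/ 6992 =-20.94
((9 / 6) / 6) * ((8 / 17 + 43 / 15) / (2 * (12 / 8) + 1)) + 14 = 57971 / 4080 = 14.21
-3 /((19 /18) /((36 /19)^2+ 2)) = -108972 /6859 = -15.89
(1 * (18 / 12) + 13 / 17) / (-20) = -77 / 680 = -0.11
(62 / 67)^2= 3844 / 4489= 0.86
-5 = -5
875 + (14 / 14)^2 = 876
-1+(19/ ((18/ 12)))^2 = 1435/ 9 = 159.44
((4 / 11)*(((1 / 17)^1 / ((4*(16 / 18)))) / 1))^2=81 / 2238016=0.00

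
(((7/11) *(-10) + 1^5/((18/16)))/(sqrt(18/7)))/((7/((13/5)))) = -3523 *sqrt(14)/10395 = -1.27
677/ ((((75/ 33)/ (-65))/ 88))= -8519368/ 5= -1703873.60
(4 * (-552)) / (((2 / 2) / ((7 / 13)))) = -15456 / 13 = -1188.92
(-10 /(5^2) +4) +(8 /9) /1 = 202 /45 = 4.49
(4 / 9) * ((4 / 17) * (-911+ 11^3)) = 2240 / 51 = 43.92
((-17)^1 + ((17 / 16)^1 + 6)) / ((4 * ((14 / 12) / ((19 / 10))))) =-9063 / 2240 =-4.05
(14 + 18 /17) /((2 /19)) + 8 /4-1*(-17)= 2755 /17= 162.06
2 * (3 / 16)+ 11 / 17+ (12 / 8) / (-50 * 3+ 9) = 6465 / 6392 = 1.01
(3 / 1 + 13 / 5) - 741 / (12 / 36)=-11087 / 5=-2217.40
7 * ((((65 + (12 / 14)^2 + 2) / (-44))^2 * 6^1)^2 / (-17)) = -1092122913682089 / 13118552452544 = -83.25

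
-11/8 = -1.38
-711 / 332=-2.14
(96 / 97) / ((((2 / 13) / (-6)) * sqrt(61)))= -3744 * sqrt(61) / 5917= -4.94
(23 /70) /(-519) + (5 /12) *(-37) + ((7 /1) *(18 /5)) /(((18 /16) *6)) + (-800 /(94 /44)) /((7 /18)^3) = -1067391563971 /167335980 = -6378.73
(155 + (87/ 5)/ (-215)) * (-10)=-333076/ 215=-1549.19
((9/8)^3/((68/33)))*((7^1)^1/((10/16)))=168399/21760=7.74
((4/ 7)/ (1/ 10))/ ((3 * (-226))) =-20/ 2373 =-0.01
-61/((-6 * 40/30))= 61/8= 7.62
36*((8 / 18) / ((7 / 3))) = 48 / 7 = 6.86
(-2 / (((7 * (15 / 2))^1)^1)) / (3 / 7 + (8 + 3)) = -1 / 300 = -0.00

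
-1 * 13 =-13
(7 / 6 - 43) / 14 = -251 / 84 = -2.99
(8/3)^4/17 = 4096/1377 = 2.97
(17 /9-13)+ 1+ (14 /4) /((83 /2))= -7490 /747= -10.03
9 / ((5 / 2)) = 18 / 5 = 3.60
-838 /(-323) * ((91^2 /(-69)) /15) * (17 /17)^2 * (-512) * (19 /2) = 1776506368 /17595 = 100966.55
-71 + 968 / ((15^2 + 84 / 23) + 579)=-162079 / 2322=-69.80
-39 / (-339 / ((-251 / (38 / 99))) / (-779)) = 13244517 / 226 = 58604.06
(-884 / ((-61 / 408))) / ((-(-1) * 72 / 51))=4188.13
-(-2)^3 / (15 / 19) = 152 / 15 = 10.13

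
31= 31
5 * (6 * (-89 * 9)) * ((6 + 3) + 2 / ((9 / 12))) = -280350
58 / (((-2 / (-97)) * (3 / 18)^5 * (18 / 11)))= 13367376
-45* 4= -180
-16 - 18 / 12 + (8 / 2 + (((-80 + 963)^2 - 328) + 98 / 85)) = 132489271 / 170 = 779348.65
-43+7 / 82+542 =499.09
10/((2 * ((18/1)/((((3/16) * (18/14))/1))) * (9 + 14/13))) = 195/29344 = 0.01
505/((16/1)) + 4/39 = 19759/624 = 31.67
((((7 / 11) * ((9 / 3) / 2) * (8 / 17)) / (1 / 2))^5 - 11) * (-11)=2381535465209 / 20788126337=114.56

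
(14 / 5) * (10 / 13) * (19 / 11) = 532 / 143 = 3.72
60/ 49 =1.22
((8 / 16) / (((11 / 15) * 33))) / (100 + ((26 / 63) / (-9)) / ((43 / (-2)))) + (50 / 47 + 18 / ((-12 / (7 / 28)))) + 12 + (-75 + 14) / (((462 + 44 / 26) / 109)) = -6269526973863 / 3799221096176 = -1.65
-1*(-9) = 9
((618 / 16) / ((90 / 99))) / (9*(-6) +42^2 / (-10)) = -1133 / 6144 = -0.18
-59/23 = -2.57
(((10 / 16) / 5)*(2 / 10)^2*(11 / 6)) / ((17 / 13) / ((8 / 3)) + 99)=0.00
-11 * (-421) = 4631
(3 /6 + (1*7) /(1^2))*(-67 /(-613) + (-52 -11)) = -289140 /613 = -471.68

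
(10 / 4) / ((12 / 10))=25 / 12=2.08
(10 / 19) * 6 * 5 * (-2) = -600 / 19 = -31.58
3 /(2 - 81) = -3 /79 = -0.04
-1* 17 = -17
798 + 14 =812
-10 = -10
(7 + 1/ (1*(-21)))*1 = 146/ 21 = 6.95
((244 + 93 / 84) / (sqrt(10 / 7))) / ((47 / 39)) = 267657 * sqrt(70) / 13160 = 170.17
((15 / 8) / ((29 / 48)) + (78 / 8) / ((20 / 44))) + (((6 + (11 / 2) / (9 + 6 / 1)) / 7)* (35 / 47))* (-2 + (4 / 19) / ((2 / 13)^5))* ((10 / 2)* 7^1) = 119920506327 / 2071760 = 57883.40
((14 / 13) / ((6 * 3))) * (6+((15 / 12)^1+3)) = 287 / 468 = 0.61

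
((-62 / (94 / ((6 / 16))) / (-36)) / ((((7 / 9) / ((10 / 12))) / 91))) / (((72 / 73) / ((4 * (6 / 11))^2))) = 147095 / 45496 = 3.23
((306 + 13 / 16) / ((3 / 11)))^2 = 2915892001 / 2304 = 1265578.13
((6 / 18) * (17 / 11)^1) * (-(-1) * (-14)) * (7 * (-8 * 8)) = 106624 / 33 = 3231.03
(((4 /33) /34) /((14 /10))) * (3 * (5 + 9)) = 20 /187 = 0.11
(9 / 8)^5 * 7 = 413343 / 32768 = 12.61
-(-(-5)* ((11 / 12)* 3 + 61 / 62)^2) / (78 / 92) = -24652435 / 299832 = -82.22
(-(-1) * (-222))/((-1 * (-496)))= -111/248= -0.45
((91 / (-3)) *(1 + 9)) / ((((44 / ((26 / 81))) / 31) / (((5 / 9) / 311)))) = -0.12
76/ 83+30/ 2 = 1321/ 83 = 15.92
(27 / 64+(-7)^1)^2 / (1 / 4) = 177241 / 1024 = 173.09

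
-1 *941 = -941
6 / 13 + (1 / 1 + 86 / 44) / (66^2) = 575837 / 1245816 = 0.46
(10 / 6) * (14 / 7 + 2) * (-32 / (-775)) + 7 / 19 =5687 / 8835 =0.64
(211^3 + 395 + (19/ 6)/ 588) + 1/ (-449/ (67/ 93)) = 461319952225301/ 49106232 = 9394326.00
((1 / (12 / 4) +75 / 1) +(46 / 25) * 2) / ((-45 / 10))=-11852 / 675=-17.56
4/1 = 4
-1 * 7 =-7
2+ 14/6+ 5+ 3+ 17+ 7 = 109/3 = 36.33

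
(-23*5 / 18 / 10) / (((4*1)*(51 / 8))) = -23 / 918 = -0.03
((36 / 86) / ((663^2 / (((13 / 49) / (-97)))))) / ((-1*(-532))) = -1 / 204248606198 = -0.00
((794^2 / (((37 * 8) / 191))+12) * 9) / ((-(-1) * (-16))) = -270937863 / 1184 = -228832.65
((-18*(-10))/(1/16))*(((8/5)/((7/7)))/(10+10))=230.40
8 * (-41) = -328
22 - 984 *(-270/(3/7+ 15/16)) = 3306614/17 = 194506.71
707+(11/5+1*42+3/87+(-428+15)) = 49044/145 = 338.23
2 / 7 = 0.29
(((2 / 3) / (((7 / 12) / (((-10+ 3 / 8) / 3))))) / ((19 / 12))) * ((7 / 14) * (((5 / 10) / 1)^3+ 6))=-539 / 76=-7.09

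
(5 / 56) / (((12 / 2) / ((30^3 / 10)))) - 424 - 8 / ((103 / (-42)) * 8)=-1105765 / 2884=-383.41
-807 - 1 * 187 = -994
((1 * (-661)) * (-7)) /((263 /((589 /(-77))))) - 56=-551337 /2893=-190.58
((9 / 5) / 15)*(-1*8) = -0.96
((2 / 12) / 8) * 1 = 1 / 48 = 0.02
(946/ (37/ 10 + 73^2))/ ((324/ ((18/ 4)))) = 2365/ 959886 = 0.00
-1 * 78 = -78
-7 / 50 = -0.14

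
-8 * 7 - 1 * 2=-58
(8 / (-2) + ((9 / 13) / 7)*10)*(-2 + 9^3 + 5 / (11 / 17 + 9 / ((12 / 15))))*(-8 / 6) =30713208 / 10517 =2920.34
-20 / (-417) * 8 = 160 / 417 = 0.38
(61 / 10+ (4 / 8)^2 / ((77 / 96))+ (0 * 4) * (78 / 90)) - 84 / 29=3.52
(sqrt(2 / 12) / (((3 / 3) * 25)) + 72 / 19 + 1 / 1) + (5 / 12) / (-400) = sqrt(6) / 150 + 87341 / 18240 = 4.80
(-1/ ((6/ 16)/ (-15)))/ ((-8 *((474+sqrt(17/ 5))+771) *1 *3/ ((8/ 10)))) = -2075/ 1937527+sqrt(85)/ 5812581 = -0.00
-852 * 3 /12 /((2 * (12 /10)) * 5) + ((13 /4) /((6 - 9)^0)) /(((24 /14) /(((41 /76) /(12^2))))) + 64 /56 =-61041403 /3677184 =-16.60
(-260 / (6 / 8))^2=1081600 / 9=120177.78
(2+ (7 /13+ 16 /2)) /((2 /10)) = 685 /13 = 52.69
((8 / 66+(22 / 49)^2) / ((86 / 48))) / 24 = 25576 / 3407019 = 0.01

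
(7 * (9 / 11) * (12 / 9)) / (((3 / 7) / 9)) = 1764 / 11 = 160.36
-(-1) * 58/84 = 29/42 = 0.69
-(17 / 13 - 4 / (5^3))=-2073 / 1625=-1.28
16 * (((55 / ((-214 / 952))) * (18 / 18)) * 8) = -3351040 / 107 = -31318.13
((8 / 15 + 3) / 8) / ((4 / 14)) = 371 / 240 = 1.55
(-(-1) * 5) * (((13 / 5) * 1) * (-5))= -65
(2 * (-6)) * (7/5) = -16.80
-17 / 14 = -1.21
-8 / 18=-4 / 9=-0.44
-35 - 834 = -869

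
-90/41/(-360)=1/164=0.01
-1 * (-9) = 9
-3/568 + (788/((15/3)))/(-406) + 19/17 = 7097651/9800840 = 0.72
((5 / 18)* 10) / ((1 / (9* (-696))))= -17400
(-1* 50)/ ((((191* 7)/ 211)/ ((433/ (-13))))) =4568150/ 17381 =262.82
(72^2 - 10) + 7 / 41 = 212141 / 41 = 5174.17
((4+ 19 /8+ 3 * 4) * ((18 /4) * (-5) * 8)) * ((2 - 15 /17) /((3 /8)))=-9857.65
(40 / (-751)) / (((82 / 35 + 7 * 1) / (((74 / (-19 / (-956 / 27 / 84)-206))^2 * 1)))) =-437912434400 / 363269414041617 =-0.00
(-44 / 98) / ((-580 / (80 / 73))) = 88 / 103733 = 0.00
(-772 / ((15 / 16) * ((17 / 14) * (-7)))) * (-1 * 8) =-197632 / 255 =-775.03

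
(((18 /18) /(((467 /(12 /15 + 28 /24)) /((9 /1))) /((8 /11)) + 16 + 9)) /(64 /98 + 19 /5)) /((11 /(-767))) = -26608764 /104132677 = -0.26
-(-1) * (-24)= -24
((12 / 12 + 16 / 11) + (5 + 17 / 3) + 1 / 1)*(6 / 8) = 233 / 22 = 10.59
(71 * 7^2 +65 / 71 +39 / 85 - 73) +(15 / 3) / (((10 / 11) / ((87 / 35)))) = 57808831 / 16898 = 3421.05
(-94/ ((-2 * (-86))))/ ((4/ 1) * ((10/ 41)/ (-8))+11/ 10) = -9635/ 17243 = -0.56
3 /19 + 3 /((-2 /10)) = -282 /19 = -14.84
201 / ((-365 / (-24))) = 4824 / 365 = 13.22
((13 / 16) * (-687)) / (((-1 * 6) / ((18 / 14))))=26793 / 224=119.61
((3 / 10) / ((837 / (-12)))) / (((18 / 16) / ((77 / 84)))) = -44 / 12555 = -0.00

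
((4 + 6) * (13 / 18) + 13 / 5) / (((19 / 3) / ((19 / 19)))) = 442 / 285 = 1.55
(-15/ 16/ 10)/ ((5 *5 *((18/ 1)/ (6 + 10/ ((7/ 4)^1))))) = -41/ 16800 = -0.00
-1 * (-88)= 88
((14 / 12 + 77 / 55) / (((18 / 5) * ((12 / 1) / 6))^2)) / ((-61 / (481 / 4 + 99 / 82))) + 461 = 35854030129 / 77791104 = 460.90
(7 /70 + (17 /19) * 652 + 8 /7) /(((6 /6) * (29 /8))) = 3110132 /19285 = 161.27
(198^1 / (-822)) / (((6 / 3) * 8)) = -33 / 2192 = -0.02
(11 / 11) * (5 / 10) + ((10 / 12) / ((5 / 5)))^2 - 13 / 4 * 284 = -33185 / 36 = -921.81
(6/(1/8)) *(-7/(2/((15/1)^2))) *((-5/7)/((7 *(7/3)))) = 81000/49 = 1653.06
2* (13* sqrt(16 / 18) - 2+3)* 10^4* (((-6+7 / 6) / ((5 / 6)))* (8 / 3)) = -24128000* sqrt(2) / 9 - 928000 / 3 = -4100682.76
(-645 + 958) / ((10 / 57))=17841 / 10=1784.10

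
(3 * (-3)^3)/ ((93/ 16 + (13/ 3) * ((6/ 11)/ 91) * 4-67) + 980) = -99792/ 1132105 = -0.09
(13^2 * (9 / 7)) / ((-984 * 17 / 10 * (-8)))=2535 / 156128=0.02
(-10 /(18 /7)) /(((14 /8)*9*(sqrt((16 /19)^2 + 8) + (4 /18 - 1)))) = -152*sqrt(786) /47395 - 10108 /426555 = -0.11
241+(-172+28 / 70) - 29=202 / 5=40.40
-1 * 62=-62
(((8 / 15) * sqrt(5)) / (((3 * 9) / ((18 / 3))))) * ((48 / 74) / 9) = 128 * sqrt(5) / 14985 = 0.02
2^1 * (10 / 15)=4 / 3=1.33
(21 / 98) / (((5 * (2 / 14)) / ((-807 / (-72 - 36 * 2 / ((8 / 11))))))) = 269 / 190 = 1.42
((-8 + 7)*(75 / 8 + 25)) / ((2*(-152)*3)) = 275 / 7296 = 0.04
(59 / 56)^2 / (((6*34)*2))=3481 / 1279488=0.00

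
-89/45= -1.98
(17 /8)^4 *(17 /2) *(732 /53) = 259833831 /108544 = 2393.81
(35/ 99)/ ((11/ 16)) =560/ 1089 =0.51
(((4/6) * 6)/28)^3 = 1/343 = 0.00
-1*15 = -15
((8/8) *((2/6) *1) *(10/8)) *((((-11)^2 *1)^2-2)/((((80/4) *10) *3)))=14639/1440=10.17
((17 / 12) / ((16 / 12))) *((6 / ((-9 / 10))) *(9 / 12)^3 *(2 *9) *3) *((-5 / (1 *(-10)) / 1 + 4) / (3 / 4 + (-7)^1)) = 37179 / 320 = 116.18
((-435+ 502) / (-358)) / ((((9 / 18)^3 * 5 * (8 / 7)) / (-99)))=46431 / 1790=25.94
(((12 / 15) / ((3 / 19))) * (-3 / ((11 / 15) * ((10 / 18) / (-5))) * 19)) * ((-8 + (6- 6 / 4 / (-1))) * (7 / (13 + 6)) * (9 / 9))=-7182 / 11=-652.91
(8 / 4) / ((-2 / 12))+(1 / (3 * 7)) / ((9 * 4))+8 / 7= -8207 / 756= -10.86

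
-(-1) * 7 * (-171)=-1197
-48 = -48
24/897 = 8/299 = 0.03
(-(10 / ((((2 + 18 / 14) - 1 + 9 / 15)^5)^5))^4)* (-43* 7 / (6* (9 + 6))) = 7680171722569042730160466195579101876687314760936466816577210310672211644730221147118963629100110292724483194886958732638948532667200197465717792510986328125000 / 2434332446479373483940475239726777750310144544502902499201180944205391362876065351495510412912070131876020862379352078414812673535901491851824466900966850496961800940843442073583399626971007358245590009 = 0.00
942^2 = 887364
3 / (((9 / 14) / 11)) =154 / 3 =51.33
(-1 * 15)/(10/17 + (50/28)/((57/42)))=-323/41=-7.88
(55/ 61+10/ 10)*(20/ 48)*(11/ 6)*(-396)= -575.25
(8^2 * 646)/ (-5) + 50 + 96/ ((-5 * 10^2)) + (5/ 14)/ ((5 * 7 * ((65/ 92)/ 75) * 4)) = -1308831351/ 159250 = -8218.72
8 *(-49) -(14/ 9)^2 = -31948/ 81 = -394.42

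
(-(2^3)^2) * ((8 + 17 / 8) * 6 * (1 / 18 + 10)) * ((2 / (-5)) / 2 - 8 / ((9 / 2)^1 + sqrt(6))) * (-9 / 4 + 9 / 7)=-9764226 / 95 + 2814912 * sqrt(6) / 133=-50938.48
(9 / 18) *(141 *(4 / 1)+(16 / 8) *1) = 283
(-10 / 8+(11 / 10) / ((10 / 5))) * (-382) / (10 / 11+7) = 14707 / 435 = 33.81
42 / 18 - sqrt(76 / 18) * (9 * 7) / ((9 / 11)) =7 / 3 - 77 * sqrt(38) / 3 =-155.89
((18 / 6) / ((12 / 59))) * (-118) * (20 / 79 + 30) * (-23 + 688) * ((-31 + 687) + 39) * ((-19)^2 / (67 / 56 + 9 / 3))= -7773267317078200 / 3713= -2093527421782.44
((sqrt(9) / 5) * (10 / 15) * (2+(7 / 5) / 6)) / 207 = 67 / 15525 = 0.00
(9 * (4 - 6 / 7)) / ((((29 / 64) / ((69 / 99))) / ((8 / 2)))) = 35328 / 203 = 174.03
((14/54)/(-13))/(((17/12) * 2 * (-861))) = 0.00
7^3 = 343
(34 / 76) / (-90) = -17 / 3420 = -0.00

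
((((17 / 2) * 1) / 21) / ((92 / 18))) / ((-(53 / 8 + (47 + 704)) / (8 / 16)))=-51 / 975821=-0.00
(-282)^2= 79524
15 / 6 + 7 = 19 / 2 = 9.50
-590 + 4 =-586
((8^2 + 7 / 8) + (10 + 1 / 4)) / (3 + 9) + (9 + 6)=2041 / 96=21.26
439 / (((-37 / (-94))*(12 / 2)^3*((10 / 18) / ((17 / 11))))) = 350761 / 24420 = 14.36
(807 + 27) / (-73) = -11.42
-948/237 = -4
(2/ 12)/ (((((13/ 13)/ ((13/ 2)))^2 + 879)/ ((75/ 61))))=845/ 3624742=0.00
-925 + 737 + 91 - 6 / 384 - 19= -116.02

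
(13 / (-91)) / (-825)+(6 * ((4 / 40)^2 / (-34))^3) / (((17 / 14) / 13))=6681616937 / 38586702000000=0.00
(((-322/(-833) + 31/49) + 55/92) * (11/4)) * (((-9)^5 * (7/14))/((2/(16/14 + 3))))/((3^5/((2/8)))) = -9606139191/34332928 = -279.79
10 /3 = 3.33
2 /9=0.22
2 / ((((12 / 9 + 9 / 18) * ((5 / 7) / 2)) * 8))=21 / 55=0.38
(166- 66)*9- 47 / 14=12553 / 14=896.64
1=1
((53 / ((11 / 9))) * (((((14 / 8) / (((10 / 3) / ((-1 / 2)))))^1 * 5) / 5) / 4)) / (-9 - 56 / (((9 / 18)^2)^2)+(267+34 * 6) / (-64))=10017 / 3211505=0.00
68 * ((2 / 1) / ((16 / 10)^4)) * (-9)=-95625 / 512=-186.77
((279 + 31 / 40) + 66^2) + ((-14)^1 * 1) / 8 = 185361 / 40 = 4634.02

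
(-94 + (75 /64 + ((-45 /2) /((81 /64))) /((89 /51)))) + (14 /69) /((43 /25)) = -579656601 /5633344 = -102.90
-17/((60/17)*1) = -289/60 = -4.82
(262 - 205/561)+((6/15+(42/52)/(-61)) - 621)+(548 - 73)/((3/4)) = 406843289/1482910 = 274.35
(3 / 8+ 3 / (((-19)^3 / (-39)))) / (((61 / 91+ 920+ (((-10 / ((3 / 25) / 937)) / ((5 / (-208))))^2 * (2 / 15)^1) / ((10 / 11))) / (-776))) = -5127171777 / 26079588365024749133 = -0.00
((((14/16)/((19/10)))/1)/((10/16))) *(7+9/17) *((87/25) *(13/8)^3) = 1337973/16150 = 82.85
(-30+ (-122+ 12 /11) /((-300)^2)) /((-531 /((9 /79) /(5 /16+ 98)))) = 5940266 /90730443375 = 0.00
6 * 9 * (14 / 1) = 756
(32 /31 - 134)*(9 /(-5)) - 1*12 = 35238 /155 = 227.34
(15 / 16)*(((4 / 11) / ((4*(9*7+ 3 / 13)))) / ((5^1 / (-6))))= -39 / 24112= -0.00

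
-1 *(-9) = 9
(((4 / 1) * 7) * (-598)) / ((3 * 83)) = -16744 / 249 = -67.24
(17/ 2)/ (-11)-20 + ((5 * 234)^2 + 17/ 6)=45173108/ 33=1368882.06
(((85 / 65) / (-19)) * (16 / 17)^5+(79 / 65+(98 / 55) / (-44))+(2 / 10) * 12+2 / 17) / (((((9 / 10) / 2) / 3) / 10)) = 1818080222540 / 7488576381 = 242.78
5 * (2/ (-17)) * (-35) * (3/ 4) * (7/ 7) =525/ 34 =15.44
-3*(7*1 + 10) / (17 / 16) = -48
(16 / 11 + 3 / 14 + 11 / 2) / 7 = 552 / 539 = 1.02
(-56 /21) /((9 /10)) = -80 /27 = -2.96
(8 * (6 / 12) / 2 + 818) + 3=823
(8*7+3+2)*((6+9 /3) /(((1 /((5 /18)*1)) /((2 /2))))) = 305 /2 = 152.50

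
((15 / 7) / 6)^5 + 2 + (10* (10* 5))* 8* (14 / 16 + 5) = 12639942773 / 537824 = 23502.01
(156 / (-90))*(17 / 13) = -34 / 15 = -2.27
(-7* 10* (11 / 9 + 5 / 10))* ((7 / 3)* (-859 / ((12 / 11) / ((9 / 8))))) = 71765155 / 288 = 249184.57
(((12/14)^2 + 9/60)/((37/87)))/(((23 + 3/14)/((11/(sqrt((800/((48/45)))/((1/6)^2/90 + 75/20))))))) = 92191 * sqrt(36453)/252525000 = 0.07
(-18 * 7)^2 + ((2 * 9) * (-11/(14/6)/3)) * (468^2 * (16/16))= -43255620/7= -6179374.29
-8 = -8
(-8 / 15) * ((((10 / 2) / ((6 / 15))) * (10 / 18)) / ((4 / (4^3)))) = -1600 / 27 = -59.26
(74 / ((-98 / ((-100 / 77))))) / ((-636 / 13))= -12025 / 599907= -0.02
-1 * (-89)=89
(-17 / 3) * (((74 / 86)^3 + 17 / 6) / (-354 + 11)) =28144129 / 490876218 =0.06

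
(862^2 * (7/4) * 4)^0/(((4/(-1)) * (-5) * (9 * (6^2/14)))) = 7/3240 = 0.00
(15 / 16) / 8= 15 / 128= 0.12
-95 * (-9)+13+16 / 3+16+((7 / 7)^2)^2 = 2671 / 3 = 890.33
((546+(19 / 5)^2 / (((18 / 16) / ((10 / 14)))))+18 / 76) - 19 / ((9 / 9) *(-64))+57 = 234689363 / 383040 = 612.70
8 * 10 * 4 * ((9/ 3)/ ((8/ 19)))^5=3008460285/ 512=5875898.99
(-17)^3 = -4913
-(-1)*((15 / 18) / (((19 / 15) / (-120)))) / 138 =-250 / 437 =-0.57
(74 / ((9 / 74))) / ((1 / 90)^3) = 443556000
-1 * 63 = -63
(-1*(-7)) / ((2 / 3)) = 21 / 2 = 10.50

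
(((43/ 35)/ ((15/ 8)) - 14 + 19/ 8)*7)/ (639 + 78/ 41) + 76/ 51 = 367297519/ 268025400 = 1.37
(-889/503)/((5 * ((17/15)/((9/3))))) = -8001/8551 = -0.94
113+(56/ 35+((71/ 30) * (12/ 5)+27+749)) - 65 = 20782/ 25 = 831.28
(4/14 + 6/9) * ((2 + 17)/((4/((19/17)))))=1805/357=5.06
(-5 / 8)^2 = 25 / 64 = 0.39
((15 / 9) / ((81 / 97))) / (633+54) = 485 / 166941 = 0.00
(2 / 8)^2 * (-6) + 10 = 77 / 8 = 9.62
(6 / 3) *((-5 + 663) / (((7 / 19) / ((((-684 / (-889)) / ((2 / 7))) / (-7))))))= -1221624 / 889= -1374.16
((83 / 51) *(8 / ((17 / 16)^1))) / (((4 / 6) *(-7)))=-5312 / 2023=-2.63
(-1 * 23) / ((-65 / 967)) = 22241 / 65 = 342.17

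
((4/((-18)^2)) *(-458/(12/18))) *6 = -458/9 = -50.89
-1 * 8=-8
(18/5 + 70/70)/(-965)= -23/4825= -0.00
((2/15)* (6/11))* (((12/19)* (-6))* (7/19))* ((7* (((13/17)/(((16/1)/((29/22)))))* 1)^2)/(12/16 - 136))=0.00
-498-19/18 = -8983/18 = -499.06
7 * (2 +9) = 77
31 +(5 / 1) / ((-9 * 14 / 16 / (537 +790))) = -811.54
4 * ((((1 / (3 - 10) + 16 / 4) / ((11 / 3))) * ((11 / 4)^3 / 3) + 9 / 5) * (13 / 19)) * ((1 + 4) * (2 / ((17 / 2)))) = 264771 / 9044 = 29.28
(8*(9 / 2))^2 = 1296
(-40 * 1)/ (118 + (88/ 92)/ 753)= -86595/ 255458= -0.34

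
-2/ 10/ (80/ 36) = -9/ 100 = -0.09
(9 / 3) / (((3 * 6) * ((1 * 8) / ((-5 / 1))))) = -5 / 48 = -0.10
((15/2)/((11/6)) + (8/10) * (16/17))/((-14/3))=-1941/1870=-1.04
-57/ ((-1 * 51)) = 19/ 17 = 1.12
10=10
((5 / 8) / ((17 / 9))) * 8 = 45 / 17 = 2.65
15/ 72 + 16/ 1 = 389/ 24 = 16.21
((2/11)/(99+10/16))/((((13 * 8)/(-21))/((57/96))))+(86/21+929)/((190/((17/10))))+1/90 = 18247191265/2182772592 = 8.36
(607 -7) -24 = 576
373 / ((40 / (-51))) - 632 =-44303 / 40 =-1107.58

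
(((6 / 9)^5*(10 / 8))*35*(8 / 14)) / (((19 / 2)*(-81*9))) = -1600 / 3365793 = -0.00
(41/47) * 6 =246/47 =5.23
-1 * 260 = -260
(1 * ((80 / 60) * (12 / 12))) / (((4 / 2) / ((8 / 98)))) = 8 / 147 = 0.05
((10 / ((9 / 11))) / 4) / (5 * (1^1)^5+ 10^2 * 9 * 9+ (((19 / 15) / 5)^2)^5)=34413814544677734375 / 91284207356317308296852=0.00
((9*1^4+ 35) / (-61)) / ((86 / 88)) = -1936 / 2623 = -0.74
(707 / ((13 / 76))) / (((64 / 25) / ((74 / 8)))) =14934.53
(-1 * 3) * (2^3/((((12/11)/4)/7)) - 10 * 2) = -556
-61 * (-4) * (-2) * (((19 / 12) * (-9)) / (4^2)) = 3477 / 8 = 434.62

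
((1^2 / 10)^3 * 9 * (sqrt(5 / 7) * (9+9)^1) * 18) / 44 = 729 * sqrt(35) / 77000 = 0.06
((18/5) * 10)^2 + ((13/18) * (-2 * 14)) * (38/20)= 56591/45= 1257.58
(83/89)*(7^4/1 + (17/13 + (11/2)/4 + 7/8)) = 10378071/4628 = 2242.45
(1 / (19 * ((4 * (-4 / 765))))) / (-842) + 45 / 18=640685 / 255968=2.50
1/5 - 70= -349/5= -69.80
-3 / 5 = -0.60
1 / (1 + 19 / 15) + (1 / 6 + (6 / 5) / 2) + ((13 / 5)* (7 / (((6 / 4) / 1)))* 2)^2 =2257052 / 3825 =590.08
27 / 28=0.96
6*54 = 324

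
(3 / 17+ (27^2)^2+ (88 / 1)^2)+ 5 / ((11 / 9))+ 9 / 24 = 539189.64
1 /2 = 0.50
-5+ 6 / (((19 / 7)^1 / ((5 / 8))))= -275 / 76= -3.62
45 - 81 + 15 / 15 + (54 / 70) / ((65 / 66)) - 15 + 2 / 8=-445597 / 9100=-48.97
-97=-97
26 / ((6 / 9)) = 39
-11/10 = -1.10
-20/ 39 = -0.51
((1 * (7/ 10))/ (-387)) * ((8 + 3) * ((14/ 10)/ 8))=-539/ 154800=-0.00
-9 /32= -0.28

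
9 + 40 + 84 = 133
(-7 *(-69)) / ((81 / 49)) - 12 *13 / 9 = 7421 / 27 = 274.85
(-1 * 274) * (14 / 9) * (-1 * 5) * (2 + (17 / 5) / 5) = 257012 / 45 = 5711.38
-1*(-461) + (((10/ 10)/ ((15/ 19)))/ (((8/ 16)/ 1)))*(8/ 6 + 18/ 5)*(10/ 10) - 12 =461.50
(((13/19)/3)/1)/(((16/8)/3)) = 13/38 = 0.34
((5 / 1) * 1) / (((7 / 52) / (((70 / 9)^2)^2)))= 891800000 / 6561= 135924.40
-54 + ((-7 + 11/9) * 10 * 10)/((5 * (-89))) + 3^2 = -35005/801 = -43.70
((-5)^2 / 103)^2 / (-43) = -625 / 456187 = -0.00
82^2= 6724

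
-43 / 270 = -0.16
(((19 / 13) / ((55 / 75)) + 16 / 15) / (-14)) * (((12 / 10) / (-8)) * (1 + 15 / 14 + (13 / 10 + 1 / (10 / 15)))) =203453 / 1274000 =0.16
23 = 23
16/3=5.33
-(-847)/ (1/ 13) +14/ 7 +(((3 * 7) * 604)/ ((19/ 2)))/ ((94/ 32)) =10240497/ 893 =11467.52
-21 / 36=-7 / 12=-0.58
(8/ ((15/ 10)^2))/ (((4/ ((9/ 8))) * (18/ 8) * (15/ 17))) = 68/ 135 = 0.50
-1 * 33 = -33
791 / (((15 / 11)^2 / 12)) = 382844 / 75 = 5104.59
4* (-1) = -4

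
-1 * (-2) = 2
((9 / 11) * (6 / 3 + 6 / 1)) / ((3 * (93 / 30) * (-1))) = -240 / 341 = -0.70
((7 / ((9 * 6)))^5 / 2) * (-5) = -84035 / 918330048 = -0.00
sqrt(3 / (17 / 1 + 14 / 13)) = sqrt(9165) / 235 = 0.41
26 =26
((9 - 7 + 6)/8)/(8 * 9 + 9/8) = 8/585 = 0.01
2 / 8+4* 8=129 / 4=32.25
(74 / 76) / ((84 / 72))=111 / 133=0.83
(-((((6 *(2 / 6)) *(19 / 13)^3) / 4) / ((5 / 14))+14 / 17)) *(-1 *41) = 39770451 / 186745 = 212.97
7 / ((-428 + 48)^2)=7 / 144400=0.00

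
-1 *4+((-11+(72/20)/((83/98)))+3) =-3216/415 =-7.75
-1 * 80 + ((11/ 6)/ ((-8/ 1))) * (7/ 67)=-257357/ 3216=-80.02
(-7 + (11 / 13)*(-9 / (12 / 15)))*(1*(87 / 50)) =-74733 / 2600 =-28.74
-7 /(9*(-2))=7 /18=0.39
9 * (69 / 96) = 6.47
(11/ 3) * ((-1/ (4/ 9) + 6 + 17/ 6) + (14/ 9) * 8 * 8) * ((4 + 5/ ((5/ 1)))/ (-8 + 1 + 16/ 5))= -1050775/ 2052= -512.07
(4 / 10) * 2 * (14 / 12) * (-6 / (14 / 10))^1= -4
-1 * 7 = -7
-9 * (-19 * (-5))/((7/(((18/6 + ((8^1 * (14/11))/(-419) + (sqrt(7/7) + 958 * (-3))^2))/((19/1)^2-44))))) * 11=-32527016605980/929761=-34984277.26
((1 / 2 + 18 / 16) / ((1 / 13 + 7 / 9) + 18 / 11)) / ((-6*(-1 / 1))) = 5577 / 51296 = 0.11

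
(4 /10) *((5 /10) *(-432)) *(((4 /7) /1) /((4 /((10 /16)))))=-54 /7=-7.71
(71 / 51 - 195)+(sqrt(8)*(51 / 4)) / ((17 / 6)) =-9874 / 51+9*sqrt(2) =-180.88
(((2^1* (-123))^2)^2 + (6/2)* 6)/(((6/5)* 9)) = 1017273965/3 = 339091321.67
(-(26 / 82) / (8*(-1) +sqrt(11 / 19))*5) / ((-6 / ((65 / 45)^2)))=-166972 / 2401083- 2197*sqrt(209) / 4802166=-0.08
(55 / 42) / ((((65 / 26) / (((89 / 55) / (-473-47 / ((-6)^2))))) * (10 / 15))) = -1602 / 597625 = -0.00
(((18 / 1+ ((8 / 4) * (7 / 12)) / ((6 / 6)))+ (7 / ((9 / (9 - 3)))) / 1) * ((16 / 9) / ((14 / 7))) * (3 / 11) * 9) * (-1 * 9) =-468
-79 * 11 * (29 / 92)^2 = -730829 / 8464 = -86.35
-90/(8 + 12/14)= -315/31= -10.16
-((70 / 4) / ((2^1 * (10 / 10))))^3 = -42875 / 64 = -669.92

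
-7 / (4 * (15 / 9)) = -21 / 20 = -1.05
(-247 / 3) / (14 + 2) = -247 / 48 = -5.15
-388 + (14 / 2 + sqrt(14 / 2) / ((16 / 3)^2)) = -381 + 9*sqrt(7) / 256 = -380.91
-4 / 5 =-0.80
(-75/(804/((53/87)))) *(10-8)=-1325/11658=-0.11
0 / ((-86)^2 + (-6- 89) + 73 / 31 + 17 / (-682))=0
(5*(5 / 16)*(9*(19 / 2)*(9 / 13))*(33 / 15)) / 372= 28215 / 51584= 0.55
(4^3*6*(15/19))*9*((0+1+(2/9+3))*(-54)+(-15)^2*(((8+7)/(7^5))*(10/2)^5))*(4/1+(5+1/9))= 3171571649280/319333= 9931863.13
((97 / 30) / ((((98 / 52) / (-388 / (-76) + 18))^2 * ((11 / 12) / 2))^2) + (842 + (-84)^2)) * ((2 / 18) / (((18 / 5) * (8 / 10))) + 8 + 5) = 97549610980852348883087 / 21037836170334060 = 4636865.23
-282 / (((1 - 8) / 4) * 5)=1128 / 35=32.23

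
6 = 6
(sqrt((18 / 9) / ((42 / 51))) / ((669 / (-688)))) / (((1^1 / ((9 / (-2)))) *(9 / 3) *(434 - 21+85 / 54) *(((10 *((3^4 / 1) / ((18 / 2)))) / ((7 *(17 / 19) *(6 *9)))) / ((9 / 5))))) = 8526384 *sqrt(119) / 2371342975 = 0.04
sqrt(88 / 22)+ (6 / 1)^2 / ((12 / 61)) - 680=-495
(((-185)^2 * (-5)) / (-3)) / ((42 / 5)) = 855625 / 126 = 6790.67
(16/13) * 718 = 11488/13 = 883.69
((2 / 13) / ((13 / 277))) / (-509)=-554 / 86021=-0.01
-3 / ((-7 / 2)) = 0.86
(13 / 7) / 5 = 13 / 35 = 0.37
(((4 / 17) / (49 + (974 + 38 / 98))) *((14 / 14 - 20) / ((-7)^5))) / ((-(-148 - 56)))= 19 / 14912467626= 0.00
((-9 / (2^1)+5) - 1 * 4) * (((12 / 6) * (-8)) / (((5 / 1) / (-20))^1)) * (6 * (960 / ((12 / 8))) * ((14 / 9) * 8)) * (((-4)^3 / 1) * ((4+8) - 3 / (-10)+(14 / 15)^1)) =81591795712 / 9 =9065755079.11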